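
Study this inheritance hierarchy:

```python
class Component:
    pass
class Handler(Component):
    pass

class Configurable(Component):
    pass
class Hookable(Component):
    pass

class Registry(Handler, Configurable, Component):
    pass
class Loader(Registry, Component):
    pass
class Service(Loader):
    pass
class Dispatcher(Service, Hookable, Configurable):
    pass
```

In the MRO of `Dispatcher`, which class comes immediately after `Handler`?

Hookable

L[Dispatcher] = Dispatcher + merge(L[Service], L[Hookable], L[Configurable], [Service Hookable Configurable])
  take Service:  [Service Loader Registry Handler Configurable Component object] + [Hookable Component object] + [Configurable Component object] + [Service Hookable Configurable]
  take Loader:  [Loader Registry Handler Configurable Component object] + [Hookable Component object] + [Configurable Component object] + [Hookable Configurable]
  take Registry:  [Registry Handler Configurable Component object] + [Hookable Component object] + [Configurable Component object] + [Hookable Configurable]
  take Handler:  [Handler Configurable Component object] + [Hookable Component object] + [Configurable Component object] + [Hookable Configurable]
  take Hookable:  [Configurable Component object] + [Hookable Component object] + [Configurable Component object] + [Hookable Configurable]
  take Configurable:  [Configurable Component object] + [Component object] + [Configurable Component object] + [Configurable]
  take Component:  [Component object] + [Component object] + [Component object]
  take object:  [object] + [object] + [object]
MRO: Dispatcher Service Loader Registry Handler Hookable Configurable Component object
Handler is at position 4; next is Hookable.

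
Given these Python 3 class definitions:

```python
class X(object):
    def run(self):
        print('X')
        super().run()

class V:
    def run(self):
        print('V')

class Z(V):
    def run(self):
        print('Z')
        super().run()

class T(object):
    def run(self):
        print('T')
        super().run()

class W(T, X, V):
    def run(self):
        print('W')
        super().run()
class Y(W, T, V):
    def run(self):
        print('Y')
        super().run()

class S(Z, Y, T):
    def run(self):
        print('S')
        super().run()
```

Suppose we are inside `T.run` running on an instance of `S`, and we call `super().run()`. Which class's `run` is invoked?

L[S] = S + merge(L[Z], L[Y], L[T], [Z Y T])
  take Z:  [Z V object] + [Y W T X V object] + [T object] + [Z Y T]
  take Y:  [V object] + [Y W T X V object] + [T object] + [Y T]
  take W:  [V object] + [W T X V object] + [T object] + [T]
  take T:  [V object] + [T X V object] + [T object] + [T]
  take X:  [V object] + [X V object] + [object]
  take V:  [V object] + [V object] + [object]
  take object:  [object] + [object] + [object]
MRO: S Z Y W T X V object
super() in T.run on a S instance goes to the class after T in S's MRO: X.

X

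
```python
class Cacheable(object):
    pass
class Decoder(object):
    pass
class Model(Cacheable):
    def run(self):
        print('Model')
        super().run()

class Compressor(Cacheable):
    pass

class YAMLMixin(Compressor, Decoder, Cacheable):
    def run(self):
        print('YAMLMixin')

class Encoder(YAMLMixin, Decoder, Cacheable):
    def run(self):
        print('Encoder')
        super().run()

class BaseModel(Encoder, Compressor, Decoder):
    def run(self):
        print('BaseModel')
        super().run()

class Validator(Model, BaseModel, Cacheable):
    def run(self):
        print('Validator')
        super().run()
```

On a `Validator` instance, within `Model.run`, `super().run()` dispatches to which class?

BaseModel

L[Validator] = Validator + merge(L[Model], L[BaseModel], L[Cacheable], [Model BaseModel Cacheable])
  take Model:  [Model Cacheable object] + [BaseModel Encoder YAMLMixin Compressor Decoder Cacheable object] + [Cacheable object] + [Model BaseModel Cacheable]
  take BaseModel:  [Cacheable object] + [BaseModel Encoder YAMLMixin Compressor Decoder Cacheable object] + [Cacheable object] + [BaseModel Cacheable]
  take Encoder:  [Cacheable object] + [Encoder YAMLMixin Compressor Decoder Cacheable object] + [Cacheable object] + [Cacheable]
  take YAMLMixin:  [Cacheable object] + [YAMLMixin Compressor Decoder Cacheable object] + [Cacheable object] + [Cacheable]
  take Compressor:  [Cacheable object] + [Compressor Decoder Cacheable object] + [Cacheable object] + [Cacheable]
  take Decoder:  [Cacheable object] + [Decoder Cacheable object] + [Cacheable object] + [Cacheable]
  take Cacheable:  [Cacheable object] + [Cacheable object] + [Cacheable object] + [Cacheable]
  take object:  [object] + [object] + [object]
MRO: Validator Model BaseModel Encoder YAMLMixin Compressor Decoder Cacheable object
super() in Model.run on a Validator instance goes to the class after Model in Validator's MRO: BaseModel.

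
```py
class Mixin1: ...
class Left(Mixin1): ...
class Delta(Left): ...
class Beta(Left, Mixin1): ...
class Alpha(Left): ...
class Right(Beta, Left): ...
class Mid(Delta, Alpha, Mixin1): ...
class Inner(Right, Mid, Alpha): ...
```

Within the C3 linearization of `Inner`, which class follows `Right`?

L[Inner] = Inner + merge(L[Right], L[Mid], L[Alpha], [Right Mid Alpha])
  take Right:  [Right Beta Left Mixin1 object] + [Mid Delta Alpha Left Mixin1 object] + [Alpha Left Mixin1 object] + [Right Mid Alpha]
  take Beta:  [Beta Left Mixin1 object] + [Mid Delta Alpha Left Mixin1 object] + [Alpha Left Mixin1 object] + [Mid Alpha]
  take Mid:  [Left Mixin1 object] + [Mid Delta Alpha Left Mixin1 object] + [Alpha Left Mixin1 object] + [Mid Alpha]
  take Delta:  [Left Mixin1 object] + [Delta Alpha Left Mixin1 object] + [Alpha Left Mixin1 object] + [Alpha]
  take Alpha:  [Left Mixin1 object] + [Alpha Left Mixin1 object] + [Alpha Left Mixin1 object] + [Alpha]
  take Left:  [Left Mixin1 object] + [Left Mixin1 object] + [Left Mixin1 object]
  take Mixin1:  [Mixin1 object] + [Mixin1 object] + [Mixin1 object]
  take object:  [object] + [object] + [object]
MRO: Inner Right Beta Mid Delta Alpha Left Mixin1 object
Right is at position 1; next is Beta.

Beta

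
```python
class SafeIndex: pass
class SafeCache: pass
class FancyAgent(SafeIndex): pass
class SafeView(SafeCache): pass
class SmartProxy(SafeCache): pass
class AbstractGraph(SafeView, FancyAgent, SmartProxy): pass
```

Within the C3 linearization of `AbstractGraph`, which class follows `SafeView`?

L[AbstractGraph] = AbstractGraph + merge(L[SafeView], L[FancyAgent], L[SmartProxy], [SafeView FancyAgent SmartProxy])
  take SafeView:  [SafeView SafeCache object] + [FancyAgent SafeIndex object] + [SmartProxy SafeCache object] + [SafeView FancyAgent SmartProxy]
  take FancyAgent:  [SafeCache object] + [FancyAgent SafeIndex object] + [SmartProxy SafeCache object] + [FancyAgent SmartProxy]
  take SafeIndex:  [SafeCache object] + [SafeIndex object] + [SmartProxy SafeCache object] + [SmartProxy]
  take SmartProxy:  [SafeCache object] + [object] + [SmartProxy SafeCache object] + [SmartProxy]
  take SafeCache:  [SafeCache object] + [object] + [SafeCache object]
  take object:  [object] + [object] + [object]
MRO: AbstractGraph SafeView FancyAgent SafeIndex SmartProxy SafeCache object
SafeView is at position 1; next is FancyAgent.

FancyAgent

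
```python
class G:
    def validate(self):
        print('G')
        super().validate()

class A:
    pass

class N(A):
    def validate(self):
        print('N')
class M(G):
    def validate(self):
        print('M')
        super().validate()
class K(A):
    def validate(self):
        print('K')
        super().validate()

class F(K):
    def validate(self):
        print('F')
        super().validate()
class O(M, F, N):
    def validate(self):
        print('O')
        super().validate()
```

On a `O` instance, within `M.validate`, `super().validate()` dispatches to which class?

G

L[O] = O + merge(L[M], L[F], L[N], [M F N])
  take M:  [M G object] + [F K A object] + [N A object] + [M F N]
  take G:  [G object] + [F K A object] + [N A object] + [F N]
  take F:  [object] + [F K A object] + [N A object] + [F N]
  take K:  [object] + [K A object] + [N A object] + [N]
  take N:  [object] + [A object] + [N A object] + [N]
  take A:  [object] + [A object] + [A object]
  take object:  [object] + [object] + [object]
MRO: O M G F K N A object
super() in M.validate on a O instance goes to the class after M in O's MRO: G.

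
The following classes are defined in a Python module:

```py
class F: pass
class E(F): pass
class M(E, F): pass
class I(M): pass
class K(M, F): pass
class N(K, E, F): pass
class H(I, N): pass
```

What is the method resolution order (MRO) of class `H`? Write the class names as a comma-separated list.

H, I, N, K, M, E, F, object

L[H] = H + merge(L[I], L[N], [I N])
  take I:  [I M E F object] + [N K M E F object] + [I N]
  take N:  [M E F object] + [N K M E F object] + [N]
  take K:  [M E F object] + [K M E F object]
  take M:  [M E F object] + [M E F object]
  take E:  [E F object] + [E F object]
  take F:  [F object] + [F object]
  take object:  [object] + [object]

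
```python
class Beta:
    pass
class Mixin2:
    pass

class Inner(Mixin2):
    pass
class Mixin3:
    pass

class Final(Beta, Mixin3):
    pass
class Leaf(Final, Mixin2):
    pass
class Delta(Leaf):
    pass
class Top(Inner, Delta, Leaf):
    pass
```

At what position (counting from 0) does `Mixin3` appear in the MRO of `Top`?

6

L[Top] = Top + merge(L[Inner], L[Delta], L[Leaf], [Inner Delta Leaf])
  take Inner:  [Inner Mixin2 object] + [Delta Leaf Final Beta Mixin3 Mixin2 object] + [Leaf Final Beta Mixin3 Mixin2 object] + [Inner Delta Leaf]
  take Delta:  [Mixin2 object] + [Delta Leaf Final Beta Mixin3 Mixin2 object] + [Leaf Final Beta Mixin3 Mixin2 object] + [Delta Leaf]
  take Leaf:  [Mixin2 object] + [Leaf Final Beta Mixin3 Mixin2 object] + [Leaf Final Beta Mixin3 Mixin2 object] + [Leaf]
  take Final:  [Mixin2 object] + [Final Beta Mixin3 Mixin2 object] + [Final Beta Mixin3 Mixin2 object]
  take Beta:  [Mixin2 object] + [Beta Mixin3 Mixin2 object] + [Beta Mixin3 Mixin2 object]
  take Mixin3:  [Mixin2 object] + [Mixin3 Mixin2 object] + [Mixin3 Mixin2 object]
  take Mixin2:  [Mixin2 object] + [Mixin2 object] + [Mixin2 object]
  take object:  [object] + [object] + [object]
MRO: Top Inner Delta Leaf Final Beta Mixin3 Mixin2 object
Mixin3 sits at index 6.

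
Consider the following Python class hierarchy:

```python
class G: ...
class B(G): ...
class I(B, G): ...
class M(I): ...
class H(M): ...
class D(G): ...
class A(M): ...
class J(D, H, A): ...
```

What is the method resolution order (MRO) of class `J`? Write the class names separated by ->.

L[J] = J + merge(L[D], L[H], L[A], [D H A])
  take D:  [D G object] + [H M I B G object] + [A M I B G object] + [D H A]
  take H:  [G object] + [H M I B G object] + [A M I B G object] + [H A]
  take A:  [G object] + [M I B G object] + [A M I B G object] + [A]
  take M:  [G object] + [M I B G object] + [M I B G object]
  take I:  [G object] + [I B G object] + [I B G object]
  take B:  [G object] + [B G object] + [B G object]
  take G:  [G object] + [G object] + [G object]
  take object:  [object] + [object] + [object]

J -> D -> H -> A -> M -> I -> B -> G -> object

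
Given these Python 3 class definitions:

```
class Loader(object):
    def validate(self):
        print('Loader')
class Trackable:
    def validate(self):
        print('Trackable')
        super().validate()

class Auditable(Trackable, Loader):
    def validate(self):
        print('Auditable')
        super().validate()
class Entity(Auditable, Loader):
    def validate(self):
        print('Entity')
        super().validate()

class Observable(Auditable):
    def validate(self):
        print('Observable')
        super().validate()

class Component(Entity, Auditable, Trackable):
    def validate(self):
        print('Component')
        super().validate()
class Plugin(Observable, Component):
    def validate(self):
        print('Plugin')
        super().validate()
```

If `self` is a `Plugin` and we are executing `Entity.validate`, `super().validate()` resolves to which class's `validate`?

Auditable

L[Plugin] = Plugin + merge(L[Observable], L[Component], [Observable Component])
  take Observable:  [Observable Auditable Trackable Loader object] + [Component Entity Auditable Trackable Loader object] + [Observable Component]
  take Component:  [Auditable Trackable Loader object] + [Component Entity Auditable Trackable Loader object] + [Component]
  take Entity:  [Auditable Trackable Loader object] + [Entity Auditable Trackable Loader object]
  take Auditable:  [Auditable Trackable Loader object] + [Auditable Trackable Loader object]
  take Trackable:  [Trackable Loader object] + [Trackable Loader object]
  take Loader:  [Loader object] + [Loader object]
  take object:  [object] + [object]
MRO: Plugin Observable Component Entity Auditable Trackable Loader object
super() in Entity.validate on a Plugin instance goes to the class after Entity in Plugin's MRO: Auditable.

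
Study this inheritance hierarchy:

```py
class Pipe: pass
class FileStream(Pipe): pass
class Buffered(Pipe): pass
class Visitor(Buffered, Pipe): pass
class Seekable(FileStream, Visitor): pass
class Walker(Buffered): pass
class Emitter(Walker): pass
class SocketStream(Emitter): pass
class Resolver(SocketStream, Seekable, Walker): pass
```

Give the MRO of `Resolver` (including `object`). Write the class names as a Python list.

[Resolver, SocketStream, Emitter, Seekable, Walker, FileStream, Visitor, Buffered, Pipe, object]

L[Resolver] = Resolver + merge(L[SocketStream], L[Seekable], L[Walker], [SocketStream Seekable Walker])
  take SocketStream:  [SocketStream Emitter Walker Buffered Pipe object] + [Seekable FileStream Visitor Buffered Pipe object] + [Walker Buffered Pipe object] + [SocketStream Seekable Walker]
  take Emitter:  [Emitter Walker Buffered Pipe object] + [Seekable FileStream Visitor Buffered Pipe object] + [Walker Buffered Pipe object] + [Seekable Walker]
  take Seekable:  [Walker Buffered Pipe object] + [Seekable FileStream Visitor Buffered Pipe object] + [Walker Buffered Pipe object] + [Seekable Walker]
  take Walker:  [Walker Buffered Pipe object] + [FileStream Visitor Buffered Pipe object] + [Walker Buffered Pipe object] + [Walker]
  take FileStream:  [Buffered Pipe object] + [FileStream Visitor Buffered Pipe object] + [Buffered Pipe object]
  take Visitor:  [Buffered Pipe object] + [Visitor Buffered Pipe object] + [Buffered Pipe object]
  take Buffered:  [Buffered Pipe object] + [Buffered Pipe object] + [Buffered Pipe object]
  take Pipe:  [Pipe object] + [Pipe object] + [Pipe object]
  take object:  [object] + [object] + [object]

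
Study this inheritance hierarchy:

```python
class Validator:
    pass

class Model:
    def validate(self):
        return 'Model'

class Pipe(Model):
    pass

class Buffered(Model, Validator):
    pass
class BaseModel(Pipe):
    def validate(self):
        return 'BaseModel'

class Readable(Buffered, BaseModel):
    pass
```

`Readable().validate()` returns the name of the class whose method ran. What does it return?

L[Readable] = Readable + merge(L[Buffered], L[BaseModel], [Buffered BaseModel])
  take Buffered:  [Buffered Model Validator object] + [BaseModel Pipe Model object] + [Buffered BaseModel]
  take BaseModel:  [Model Validator object] + [BaseModel Pipe Model object] + [BaseModel]
  take Pipe:  [Model Validator object] + [Pipe Model object]
  take Model:  [Model Validator object] + [Model object]
  take Validator:  [Validator object] + [object]
  take object:  [object] + [object]
MRO: Readable Buffered BaseModel Pipe Model Validator object
validate is defined in: BaseModel, Model. First along the MRO is BaseModel.

BaseModel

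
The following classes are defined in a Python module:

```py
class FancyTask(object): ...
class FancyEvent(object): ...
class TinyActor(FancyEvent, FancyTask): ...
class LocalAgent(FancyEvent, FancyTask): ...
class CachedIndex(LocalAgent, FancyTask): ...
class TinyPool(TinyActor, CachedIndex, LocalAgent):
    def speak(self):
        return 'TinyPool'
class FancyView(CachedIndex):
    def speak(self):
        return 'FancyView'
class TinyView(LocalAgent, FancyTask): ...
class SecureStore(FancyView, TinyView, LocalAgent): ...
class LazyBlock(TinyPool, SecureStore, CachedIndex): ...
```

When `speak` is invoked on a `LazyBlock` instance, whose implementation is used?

L[LazyBlock] = LazyBlock + merge(L[TinyPool], L[SecureStore], L[CachedIndex], [TinyPool SecureStore CachedIndex])
  take TinyPool:  [TinyPool TinyActor CachedIndex LocalAgent FancyEvent FancyTask object] + [SecureStore FancyView CachedIndex TinyView LocalAgent FancyEvent FancyTask object] + [CachedIndex LocalAgent FancyEvent FancyTask object] + [TinyPool SecureStore CachedIndex]
  take TinyActor:  [TinyActor CachedIndex LocalAgent FancyEvent FancyTask object] + [SecureStore FancyView CachedIndex TinyView LocalAgent FancyEvent FancyTask object] + [CachedIndex LocalAgent FancyEvent FancyTask object] + [SecureStore CachedIndex]
  take SecureStore:  [CachedIndex LocalAgent FancyEvent FancyTask object] + [SecureStore FancyView CachedIndex TinyView LocalAgent FancyEvent FancyTask object] + [CachedIndex LocalAgent FancyEvent FancyTask object] + [SecureStore CachedIndex]
  take FancyView:  [CachedIndex LocalAgent FancyEvent FancyTask object] + [FancyView CachedIndex TinyView LocalAgent FancyEvent FancyTask object] + [CachedIndex LocalAgent FancyEvent FancyTask object] + [CachedIndex]
  take CachedIndex:  [CachedIndex LocalAgent FancyEvent FancyTask object] + [CachedIndex TinyView LocalAgent FancyEvent FancyTask object] + [CachedIndex LocalAgent FancyEvent FancyTask object] + [CachedIndex]
  take TinyView:  [LocalAgent FancyEvent FancyTask object] + [TinyView LocalAgent FancyEvent FancyTask object] + [LocalAgent FancyEvent FancyTask object]
  take LocalAgent:  [LocalAgent FancyEvent FancyTask object] + [LocalAgent FancyEvent FancyTask object] + [LocalAgent FancyEvent FancyTask object]
  take FancyEvent:  [FancyEvent FancyTask object] + [FancyEvent FancyTask object] + [FancyEvent FancyTask object]
  take FancyTask:  [FancyTask object] + [FancyTask object] + [FancyTask object]
  take object:  [object] + [object] + [object]
MRO: LazyBlock TinyPool TinyActor SecureStore FancyView CachedIndex TinyView LocalAgent FancyEvent FancyTask object
speak is defined in: FancyView, TinyPool. First along the MRO is TinyPool.

TinyPool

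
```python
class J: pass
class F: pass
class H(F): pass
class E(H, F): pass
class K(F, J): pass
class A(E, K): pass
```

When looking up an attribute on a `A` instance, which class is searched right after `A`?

L[A] = A + merge(L[E], L[K], [E K])
  take E:  [E H F object] + [K F J object] + [E K]
  take H:  [H F object] + [K F J object] + [K]
  take K:  [F object] + [K F J object] + [K]
  take F:  [F object] + [F J object]
  take J:  [object] + [J object]
  take object:  [object] + [object]
MRO: A E H K F J object
A is at position 0; next is E.

E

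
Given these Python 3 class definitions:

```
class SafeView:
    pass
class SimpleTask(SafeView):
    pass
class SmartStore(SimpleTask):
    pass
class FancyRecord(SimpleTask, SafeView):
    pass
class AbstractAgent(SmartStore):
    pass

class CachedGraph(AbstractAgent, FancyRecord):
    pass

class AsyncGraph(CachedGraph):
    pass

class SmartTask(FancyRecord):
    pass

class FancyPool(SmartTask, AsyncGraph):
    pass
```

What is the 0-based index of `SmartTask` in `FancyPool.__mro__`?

L[FancyPool] = FancyPool + merge(L[SmartTask], L[AsyncGraph], [SmartTask AsyncGraph])
  take SmartTask:  [SmartTask FancyRecord SimpleTask SafeView object] + [AsyncGraph CachedGraph AbstractAgent SmartStore FancyRecord SimpleTask SafeView object] + [SmartTask AsyncGraph]
  take AsyncGraph:  [FancyRecord SimpleTask SafeView object] + [AsyncGraph CachedGraph AbstractAgent SmartStore FancyRecord SimpleTask SafeView object] + [AsyncGraph]
  take CachedGraph:  [FancyRecord SimpleTask SafeView object] + [CachedGraph AbstractAgent SmartStore FancyRecord SimpleTask SafeView object]
  take AbstractAgent:  [FancyRecord SimpleTask SafeView object] + [AbstractAgent SmartStore FancyRecord SimpleTask SafeView object]
  take SmartStore:  [FancyRecord SimpleTask SafeView object] + [SmartStore FancyRecord SimpleTask SafeView object]
  take FancyRecord:  [FancyRecord SimpleTask SafeView object] + [FancyRecord SimpleTask SafeView object]
  take SimpleTask:  [SimpleTask SafeView object] + [SimpleTask SafeView object]
  take SafeView:  [SafeView object] + [SafeView object]
  take object:  [object] + [object]
MRO: FancyPool SmartTask AsyncGraph CachedGraph AbstractAgent SmartStore FancyRecord SimpleTask SafeView object
SmartTask sits at index 1.

1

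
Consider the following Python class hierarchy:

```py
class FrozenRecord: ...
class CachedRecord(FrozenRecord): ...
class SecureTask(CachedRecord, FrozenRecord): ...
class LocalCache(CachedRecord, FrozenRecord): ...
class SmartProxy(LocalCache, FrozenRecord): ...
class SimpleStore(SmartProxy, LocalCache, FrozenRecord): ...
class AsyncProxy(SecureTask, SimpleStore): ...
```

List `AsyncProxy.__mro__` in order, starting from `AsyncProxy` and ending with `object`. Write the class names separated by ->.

AsyncProxy -> SecureTask -> SimpleStore -> SmartProxy -> LocalCache -> CachedRecord -> FrozenRecord -> object

L[AsyncProxy] = AsyncProxy + merge(L[SecureTask], L[SimpleStore], [SecureTask SimpleStore])
  take SecureTask:  [SecureTask CachedRecord FrozenRecord object] + [SimpleStore SmartProxy LocalCache CachedRecord FrozenRecord object] + [SecureTask SimpleStore]
  take SimpleStore:  [CachedRecord FrozenRecord object] + [SimpleStore SmartProxy LocalCache CachedRecord FrozenRecord object] + [SimpleStore]
  take SmartProxy:  [CachedRecord FrozenRecord object] + [SmartProxy LocalCache CachedRecord FrozenRecord object]
  take LocalCache:  [CachedRecord FrozenRecord object] + [LocalCache CachedRecord FrozenRecord object]
  take CachedRecord:  [CachedRecord FrozenRecord object] + [CachedRecord FrozenRecord object]
  take FrozenRecord:  [FrozenRecord object] + [FrozenRecord object]
  take object:  [object] + [object]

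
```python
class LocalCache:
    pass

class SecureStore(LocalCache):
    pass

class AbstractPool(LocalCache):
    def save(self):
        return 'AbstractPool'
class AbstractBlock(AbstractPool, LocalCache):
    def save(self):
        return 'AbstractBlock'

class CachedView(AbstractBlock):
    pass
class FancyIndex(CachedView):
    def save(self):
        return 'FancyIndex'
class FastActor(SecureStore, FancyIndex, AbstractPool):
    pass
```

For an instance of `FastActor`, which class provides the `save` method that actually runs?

L[FastActor] = FastActor + merge(L[SecureStore], L[FancyIndex], L[AbstractPool], [SecureStore FancyIndex AbstractPool])
  take SecureStore:  [SecureStore LocalCache object] + [FancyIndex CachedView AbstractBlock AbstractPool LocalCache object] + [AbstractPool LocalCache object] + [SecureStore FancyIndex AbstractPool]
  take FancyIndex:  [LocalCache object] + [FancyIndex CachedView AbstractBlock AbstractPool LocalCache object] + [AbstractPool LocalCache object] + [FancyIndex AbstractPool]
  take CachedView:  [LocalCache object] + [CachedView AbstractBlock AbstractPool LocalCache object] + [AbstractPool LocalCache object] + [AbstractPool]
  take AbstractBlock:  [LocalCache object] + [AbstractBlock AbstractPool LocalCache object] + [AbstractPool LocalCache object] + [AbstractPool]
  take AbstractPool:  [LocalCache object] + [AbstractPool LocalCache object] + [AbstractPool LocalCache object] + [AbstractPool]
  take LocalCache:  [LocalCache object] + [LocalCache object] + [LocalCache object]
  take object:  [object] + [object] + [object]
MRO: FastActor SecureStore FancyIndex CachedView AbstractBlock AbstractPool LocalCache object
save is defined in: AbstractBlock, AbstractPool, FancyIndex. First along the MRO is FancyIndex.

FancyIndex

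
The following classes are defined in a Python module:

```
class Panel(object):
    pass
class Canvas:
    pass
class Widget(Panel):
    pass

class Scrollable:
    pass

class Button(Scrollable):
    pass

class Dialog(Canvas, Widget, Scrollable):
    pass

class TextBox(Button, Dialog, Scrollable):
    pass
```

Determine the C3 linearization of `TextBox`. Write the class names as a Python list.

L[TextBox] = TextBox + merge(L[Button], L[Dialog], L[Scrollable], [Button Dialog Scrollable])
  take Button:  [Button Scrollable object] + [Dialog Canvas Widget Panel Scrollable object] + [Scrollable object] + [Button Dialog Scrollable]
  take Dialog:  [Scrollable object] + [Dialog Canvas Widget Panel Scrollable object] + [Scrollable object] + [Dialog Scrollable]
  take Canvas:  [Scrollable object] + [Canvas Widget Panel Scrollable object] + [Scrollable object] + [Scrollable]
  take Widget:  [Scrollable object] + [Widget Panel Scrollable object] + [Scrollable object] + [Scrollable]
  take Panel:  [Scrollable object] + [Panel Scrollable object] + [Scrollable object] + [Scrollable]
  take Scrollable:  [Scrollable object] + [Scrollable object] + [Scrollable object] + [Scrollable]
  take object:  [object] + [object] + [object]

[TextBox, Button, Dialog, Canvas, Widget, Panel, Scrollable, object]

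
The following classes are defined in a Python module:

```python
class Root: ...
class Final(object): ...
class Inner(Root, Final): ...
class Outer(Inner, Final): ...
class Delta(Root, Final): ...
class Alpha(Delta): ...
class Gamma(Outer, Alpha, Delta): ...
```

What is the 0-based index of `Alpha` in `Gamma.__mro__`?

3

L[Gamma] = Gamma + merge(L[Outer], L[Alpha], L[Delta], [Outer Alpha Delta])
  take Outer:  [Outer Inner Root Final object] + [Alpha Delta Root Final object] + [Delta Root Final object] + [Outer Alpha Delta]
  take Inner:  [Inner Root Final object] + [Alpha Delta Root Final object] + [Delta Root Final object] + [Alpha Delta]
  take Alpha:  [Root Final object] + [Alpha Delta Root Final object] + [Delta Root Final object] + [Alpha Delta]
  take Delta:  [Root Final object] + [Delta Root Final object] + [Delta Root Final object] + [Delta]
  take Root:  [Root Final object] + [Root Final object] + [Root Final object]
  take Final:  [Final object] + [Final object] + [Final object]
  take object:  [object] + [object] + [object]
MRO: Gamma Outer Inner Alpha Delta Root Final object
Alpha sits at index 3.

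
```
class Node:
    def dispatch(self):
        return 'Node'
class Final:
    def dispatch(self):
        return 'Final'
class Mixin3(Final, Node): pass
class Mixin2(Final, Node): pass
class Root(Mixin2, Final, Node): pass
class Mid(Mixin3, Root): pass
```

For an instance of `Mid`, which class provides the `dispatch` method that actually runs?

L[Mid] = Mid + merge(L[Mixin3], L[Root], [Mixin3 Root])
  take Mixin3:  [Mixin3 Final Node object] + [Root Mixin2 Final Node object] + [Mixin3 Root]
  take Root:  [Final Node object] + [Root Mixin2 Final Node object] + [Root]
  take Mixin2:  [Final Node object] + [Mixin2 Final Node object]
  take Final:  [Final Node object] + [Final Node object]
  take Node:  [Node object] + [Node object]
  take object:  [object] + [object]
MRO: Mid Mixin3 Root Mixin2 Final Node object
dispatch is defined in: Final, Node. First along the MRO is Final.

Final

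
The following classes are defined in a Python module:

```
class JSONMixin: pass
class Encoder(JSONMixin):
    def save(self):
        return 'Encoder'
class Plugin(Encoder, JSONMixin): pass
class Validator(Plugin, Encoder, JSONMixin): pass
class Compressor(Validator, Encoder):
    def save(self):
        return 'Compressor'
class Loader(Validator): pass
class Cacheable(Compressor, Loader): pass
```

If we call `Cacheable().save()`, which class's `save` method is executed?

Compressor

L[Cacheable] = Cacheable + merge(L[Compressor], L[Loader], [Compressor Loader])
  take Compressor:  [Compressor Validator Plugin Encoder JSONMixin object] + [Loader Validator Plugin Encoder JSONMixin object] + [Compressor Loader]
  take Loader:  [Validator Plugin Encoder JSONMixin object] + [Loader Validator Plugin Encoder JSONMixin object] + [Loader]
  take Validator:  [Validator Plugin Encoder JSONMixin object] + [Validator Plugin Encoder JSONMixin object]
  take Plugin:  [Plugin Encoder JSONMixin object] + [Plugin Encoder JSONMixin object]
  take Encoder:  [Encoder JSONMixin object] + [Encoder JSONMixin object]
  take JSONMixin:  [JSONMixin object] + [JSONMixin object]
  take object:  [object] + [object]
MRO: Cacheable Compressor Loader Validator Plugin Encoder JSONMixin object
save is defined in: Compressor, Encoder. First along the MRO is Compressor.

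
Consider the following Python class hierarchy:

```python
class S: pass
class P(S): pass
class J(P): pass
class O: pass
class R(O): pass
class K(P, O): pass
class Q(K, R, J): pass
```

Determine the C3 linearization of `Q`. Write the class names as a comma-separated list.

L[Q] = Q + merge(L[K], L[R], L[J], [K R J])
  take K:  [K P S O object] + [R O object] + [J P S object] + [K R J]
  take R:  [P S O object] + [R O object] + [J P S object] + [R J]
  take J:  [P S O object] + [O object] + [J P S object] + [J]
  take P:  [P S O object] + [O object] + [P S object]
  take S:  [S O object] + [O object] + [S object]
  take O:  [O object] + [O object] + [object]
  take object:  [object] + [object] + [object]

Q, K, R, J, P, S, O, object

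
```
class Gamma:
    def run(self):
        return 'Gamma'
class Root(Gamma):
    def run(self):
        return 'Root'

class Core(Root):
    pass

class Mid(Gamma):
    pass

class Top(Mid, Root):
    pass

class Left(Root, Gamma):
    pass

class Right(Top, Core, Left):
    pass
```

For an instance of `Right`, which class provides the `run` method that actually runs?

L[Right] = Right + merge(L[Top], L[Core], L[Left], [Top Core Left])
  take Top:  [Top Mid Root Gamma object] + [Core Root Gamma object] + [Left Root Gamma object] + [Top Core Left]
  take Mid:  [Mid Root Gamma object] + [Core Root Gamma object] + [Left Root Gamma object] + [Core Left]
  take Core:  [Root Gamma object] + [Core Root Gamma object] + [Left Root Gamma object] + [Core Left]
  take Left:  [Root Gamma object] + [Root Gamma object] + [Left Root Gamma object] + [Left]
  take Root:  [Root Gamma object] + [Root Gamma object] + [Root Gamma object]
  take Gamma:  [Gamma object] + [Gamma object] + [Gamma object]
  take object:  [object] + [object] + [object]
MRO: Right Top Mid Core Left Root Gamma object
run is defined in: Gamma, Root. First along the MRO is Root.

Root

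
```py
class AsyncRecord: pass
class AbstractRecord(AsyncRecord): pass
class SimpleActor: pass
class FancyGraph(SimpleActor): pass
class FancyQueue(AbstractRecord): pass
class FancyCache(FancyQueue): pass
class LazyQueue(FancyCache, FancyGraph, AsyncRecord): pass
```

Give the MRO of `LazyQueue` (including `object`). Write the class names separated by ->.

LazyQueue -> FancyCache -> FancyQueue -> AbstractRecord -> FancyGraph -> AsyncRecord -> SimpleActor -> object

L[LazyQueue] = LazyQueue + merge(L[FancyCache], L[FancyGraph], L[AsyncRecord], [FancyCache FancyGraph AsyncRecord])
  take FancyCache:  [FancyCache FancyQueue AbstractRecord AsyncRecord object] + [FancyGraph SimpleActor object] + [AsyncRecord object] + [FancyCache FancyGraph AsyncRecord]
  take FancyQueue:  [FancyQueue AbstractRecord AsyncRecord object] + [FancyGraph SimpleActor object] + [AsyncRecord object] + [FancyGraph AsyncRecord]
  take AbstractRecord:  [AbstractRecord AsyncRecord object] + [FancyGraph SimpleActor object] + [AsyncRecord object] + [FancyGraph AsyncRecord]
  take FancyGraph:  [AsyncRecord object] + [FancyGraph SimpleActor object] + [AsyncRecord object] + [FancyGraph AsyncRecord]
  take AsyncRecord:  [AsyncRecord object] + [SimpleActor object] + [AsyncRecord object] + [AsyncRecord]
  take SimpleActor:  [object] + [SimpleActor object] + [object]
  take object:  [object] + [object] + [object]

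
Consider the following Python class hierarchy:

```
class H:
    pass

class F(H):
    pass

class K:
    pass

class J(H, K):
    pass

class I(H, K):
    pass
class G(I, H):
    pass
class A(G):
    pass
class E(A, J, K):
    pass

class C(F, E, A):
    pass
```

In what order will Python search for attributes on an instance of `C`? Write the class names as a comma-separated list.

C, F, E, A, G, I, J, H, K, object

L[C] = C + merge(L[F], L[E], L[A], [F E A])
  take F:  [F H object] + [E A G I J H K object] + [A G I H K object] + [F E A]
  take E:  [H object] + [E A G I J H K object] + [A G I H K object] + [E A]
  take A:  [H object] + [A G I J H K object] + [A G I H K object] + [A]
  take G:  [H object] + [G I J H K object] + [G I H K object]
  take I:  [H object] + [I J H K object] + [I H K object]
  take J:  [H object] + [J H K object] + [H K object]
  take H:  [H object] + [H K object] + [H K object]
  take K:  [object] + [K object] + [K object]
  take object:  [object] + [object] + [object]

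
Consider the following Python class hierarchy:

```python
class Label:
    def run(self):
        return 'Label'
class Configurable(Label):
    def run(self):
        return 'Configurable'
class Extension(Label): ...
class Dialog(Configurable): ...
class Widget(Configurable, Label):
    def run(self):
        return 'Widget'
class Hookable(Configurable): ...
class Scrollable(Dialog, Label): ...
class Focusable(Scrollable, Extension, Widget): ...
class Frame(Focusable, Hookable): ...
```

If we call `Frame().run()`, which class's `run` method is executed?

L[Frame] = Frame + merge(L[Focusable], L[Hookable], [Focusable Hookable])
  take Focusable:  [Focusable Scrollable Dialog Extension Widget Configurable Label object] + [Hookable Configurable Label object] + [Focusable Hookable]
  take Scrollable:  [Scrollable Dialog Extension Widget Configurable Label object] + [Hookable Configurable Label object] + [Hookable]
  take Dialog:  [Dialog Extension Widget Configurable Label object] + [Hookable Configurable Label object] + [Hookable]
  take Extension:  [Extension Widget Configurable Label object] + [Hookable Configurable Label object] + [Hookable]
  take Widget:  [Widget Configurable Label object] + [Hookable Configurable Label object] + [Hookable]
  take Hookable:  [Configurable Label object] + [Hookable Configurable Label object] + [Hookable]
  take Configurable:  [Configurable Label object] + [Configurable Label object]
  take Label:  [Label object] + [Label object]
  take object:  [object] + [object]
MRO: Frame Focusable Scrollable Dialog Extension Widget Hookable Configurable Label object
run is defined in: Configurable, Label, Widget. First along the MRO is Widget.

Widget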